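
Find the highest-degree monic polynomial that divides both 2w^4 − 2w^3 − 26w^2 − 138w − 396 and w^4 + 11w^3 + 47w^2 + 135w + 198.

w^3 + 5w^2 + 17w + 33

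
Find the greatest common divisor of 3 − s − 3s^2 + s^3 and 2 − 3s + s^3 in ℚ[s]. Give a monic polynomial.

Euclidean algorithm in ℚ[s]:
  s^3 − 3s^2 − s + 3 = (s^3 − 3s + 2) + (−3s^2 + 2s + 1)
  s^3 − 3s + 2 = (−(1/3)s − 2/9)(−3s^2 + 2s + 1) + (−(20/9)s + 20/9)
  −3s^2 + 2s + 1 = ((27/20)s + 9/20)(−(20/9)s + 20/9) + (0)
Last nonzero remainder: −(20/9)s + 20/9. Dividing through by −20/9 gives the monic gcd s − 1.

−1 + s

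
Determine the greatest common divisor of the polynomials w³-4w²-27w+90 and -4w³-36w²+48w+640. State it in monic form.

Euclidean algorithm in ℚ[w]:
  w³-4w²-27w+90 = (-1/4)(-4w³-36w²+48w+640) + (-13w²-15w+250)
  -4w³-36w²+48w+640 = ((4/13)w+408/169)(-13w²-15w+250) + ((1232/169)w+6160/169)
  -13w²-15w+250 = (-(2197/1232)w+4225/616)((1232/169)w+6160/169) + (0)
Last nonzero remainder: (1232/169)w+6160/169. Dividing through by 1232/169 gives the monic gcd w+5.

w+5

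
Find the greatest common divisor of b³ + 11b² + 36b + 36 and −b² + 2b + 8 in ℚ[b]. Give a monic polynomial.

Repeated division with remainder:
  b³ + 11b² + 36b + 36 = (−b − 13)(−b² + 2b + 8) + (70b + 140)
  −b² + 2b + 8 = (−(1/70)b + 2/35)(70b + 140) + (0)
Last nonzero remainder: 70b + 140. Dividing through by 70 gives the monic gcd b + 2.

b + 2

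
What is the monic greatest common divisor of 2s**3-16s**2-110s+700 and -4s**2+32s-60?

Euclidean algorithm in ℚ[s]:
  2s**3-16s**2-110s+700 = (-(1/2)s)(-4s**2+32s-60) + (-140s+700)
  -4s**2+32s-60 = ((1/35)s-3/35)(-140s+700) + (0)
Last nonzero remainder: -140s+700. Dividing through by -140 gives the monic gcd s-5.

s-5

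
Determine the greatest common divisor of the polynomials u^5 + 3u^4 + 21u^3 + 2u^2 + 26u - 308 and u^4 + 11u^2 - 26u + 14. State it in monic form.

u^2 + 2u + 14

Euclidean algorithm in ℚ[u]:
  u^5 + 3u^4 + 21u^3 + 2u^2 + 26u - 308 = (u + 3)(u^4 + 11u^2 - 26u + 14) + (10u^3 - 5u^2 + 90u - 350)
  u^4 + 11u^2 - 26u + 14 = ((1/10)u + 1/20)(10u^3 - 5u^2 + 90u - 350) + ((9/4)u^2 + (9/2)u + 63/2)
  10u^3 - 5u^2 + 90u - 350 = ((40/9)u - 100/9)((9/4)u^2 + (9/2)u + 63/2) + (0)
Last nonzero remainder: (9/4)u^2 + (9/2)u + 63/2. Dividing through by 9/4 gives the monic gcd u^2 + 2u + 14.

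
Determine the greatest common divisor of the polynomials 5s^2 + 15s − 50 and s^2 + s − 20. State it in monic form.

s + 5

By polynomial division,
  5s^2 + 15s − 50 = (5)(s^2 + s − 20) + (10s + 50)
  s^2 + s − 20 = ((1/10)s − 2/5)(10s + 50) + (0)
Last nonzero remainder: 10s + 50. Dividing through by 10 gives the monic gcd s + 5.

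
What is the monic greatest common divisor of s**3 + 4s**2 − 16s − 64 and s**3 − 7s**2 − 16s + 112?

s**2 − 16

By polynomial division,
  s**3 + 4s**2 − 16s − 64 = (s**3 − 7s**2 − 16s + 112) + (11s**2 − 176)
  s**3 − 7s**2 − 16s + 112 = ((1/11)s − 7/11)(11s**2 − 176) + (0)
Last nonzero remainder: 11s**2 − 176. Dividing through by 11 gives the monic gcd s**2 − 16.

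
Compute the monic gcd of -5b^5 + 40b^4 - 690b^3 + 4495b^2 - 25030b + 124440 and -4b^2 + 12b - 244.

b^2 - 3b + 61

By polynomial division,
  -5b^5 + 40b^4 - 690b^3 + 4495b^2 - 25030b + 124440 = ((5/4)b^3 - (25/4)b^2 + (155/2)b - 510)(-4b^2 + 12b - 244) + (0)
Last nonzero remainder: -4b^2 + 12b - 244. Dividing through by -4 gives the monic gcd b^2 - 3b + 61.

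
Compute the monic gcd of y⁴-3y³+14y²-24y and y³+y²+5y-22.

By polynomial division,
  y⁴-3y³+14y²-24y = (y-4)(y³+y²+5y-22) + (13y²+18y-88)
  y³+y²+5y-22 = ((1/13)y-5/169)(13y²+18y-88) + ((2079/169)y-4158/169)
  13y²+18y-88 = ((2197/2079)y+676/189)((2079/169)y-4158/169) + (0)
Last nonzero remainder: (2079/169)y-4158/169. Dividing through by 2079/169 gives the monic gcd y-2.

y-2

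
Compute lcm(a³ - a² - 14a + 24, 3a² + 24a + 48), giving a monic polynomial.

a⁴ + 3a³ - 18a² - 32a + 96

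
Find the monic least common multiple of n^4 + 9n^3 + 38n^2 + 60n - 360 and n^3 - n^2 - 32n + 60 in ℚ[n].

Euclidean algorithm in ℚ[n]:
  n^4 + 9n^3 + 38n^2 + 60n - 360 = (n + 10)(n^3 - n^2 - 32n + 60) + (80n^2 + 320n - 960)
  n^3 - n^2 - 32n + 60 = ((1/80)n - 1/16)(80n^2 + 320n - 960) + (0)
Last nonzero remainder: 80n^2 + 320n - 960. Dividing through by 80 gives the monic gcd n^2 + 4n - 12.
Then lcm(f, g) = f·g / gcd(f, g); expanding and making the result monic gives the answer.

n^5 + 4n^4 - 7n^3 - 130n^2 - 660n + 1800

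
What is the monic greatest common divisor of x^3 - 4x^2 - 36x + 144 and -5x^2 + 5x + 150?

x - 6

By polynomial division,
  x^3 - 4x^2 - 36x + 144 = (-(1/5)x + 3/5)(-5x^2 + 5x + 150) + (-9x + 54)
  -5x^2 + 5x + 150 = ((5/9)x + 25/9)(-9x + 54) + (0)
Last nonzero remainder: -9x + 54. Dividing through by -9 gives the monic gcd x - 6.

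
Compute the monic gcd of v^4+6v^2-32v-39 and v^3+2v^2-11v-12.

v^2-2v-3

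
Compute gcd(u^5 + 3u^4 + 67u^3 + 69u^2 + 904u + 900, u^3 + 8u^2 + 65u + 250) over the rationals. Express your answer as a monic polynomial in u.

u^2 + 3u + 50

By polynomial division,
  u^5 + 3u^4 + 67u^3 + 69u^2 + 904u + 900 = (u^2 − 5u + 42)(u^3 + 8u^2 + 65u + 250) + (−192u^2 − 576u − 9600)
  u^3 + 8u^2 + 65u + 250 = (−(1/192)u − 5/192)(−192u^2 − 576u − 9600) + (0)
Last nonzero remainder: −192u^2 − 576u − 9600. Dividing through by −192 gives the monic gcd u^2 + 3u + 50.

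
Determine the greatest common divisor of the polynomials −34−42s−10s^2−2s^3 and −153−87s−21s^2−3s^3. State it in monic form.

17+4s+s^2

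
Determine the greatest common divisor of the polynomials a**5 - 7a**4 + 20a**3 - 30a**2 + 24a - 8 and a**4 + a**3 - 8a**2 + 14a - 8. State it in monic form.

a**3 - 3a**2 + 4a - 2

Euclidean algorithm in ℚ[a]:
  a**5 - 7a**4 + 20a**3 - 30a**2 + 24a - 8 = (a - 8)(a**4 + a**3 - 8a**2 + 14a - 8) + (36a**3 - 108a**2 + 144a - 72)
  a**4 + a**3 - 8a**2 + 14a - 8 = ((1/36)a + 1/9)(36a**3 - 108a**2 + 144a - 72) + (0)
Last nonzero remainder: 36a**3 - 108a**2 + 144a - 72. Dividing through by 36 gives the monic gcd a**3 - 3a**2 + 4a - 2.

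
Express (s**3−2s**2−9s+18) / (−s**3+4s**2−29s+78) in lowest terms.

(−s**2−s+6)/(s**2−s+26)

Apply the Euclidean algorithm:
  s**3−2s**2−9s+18 = (−1)(−s**3+4s**2−29s+78) + (2s**2−38s+96)
  −s**3+4s**2−29s+78 = (−(1/2)s−15/2)(2s**2−38s+96) + (−266s+798)
  2s**2−38s+96 = (−(1/133)s+16/133)(−266s+798) + (0)
Last nonzero remainder: −266s+798. Dividing through by −266 gives the monic gcd s−3.
Cancel s−3 from numerator and denominator to get the reduced form.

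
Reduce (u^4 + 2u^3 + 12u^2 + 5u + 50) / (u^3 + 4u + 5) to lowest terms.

(u^2 + 3u + 10)/(u + 1)

Repeated division with remainder:
  u^4 + 2u^3 + 12u^2 + 5u + 50 = (u + 2)(u^3 + 4u + 5) + (8u^2 - 8u + 40)
  u^3 + 4u + 5 = ((1/8)u + 1/8)(8u^2 - 8u + 40) + (0)
Last nonzero remainder: 8u^2 - 8u + 40. Dividing through by 8 gives the monic gcd u^2 - u + 5.
Cancel u^2 - u + 5 from numerator and denominator to get the reduced form.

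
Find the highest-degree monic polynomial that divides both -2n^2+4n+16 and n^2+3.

1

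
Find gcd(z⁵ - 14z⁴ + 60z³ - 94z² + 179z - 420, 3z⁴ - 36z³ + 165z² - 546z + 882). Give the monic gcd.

Repeated division with remainder:
  z⁵ - 14z⁴ + 60z³ - 94z² + 179z - 420 = ((1/3)z - 2/3)(3z⁴ - 36z³ + 165z² - 546z + 882) + (-19z³ + 198z² - 479z + 168)
  3z⁴ - 36z³ + 165z² - 546z + 882 = (-(3/19)z + 90/361)(-19z³ + 198z² - 479z + 168) + ((14442/361)z² - (144420/361)z + 303282/361)
  -19z³ + 198z² - 479z + 168 = (-(6859/14442)z + 1444/7221)((14442/361)z² - (144420/361)z + 303282/361) + (0)
Last nonzero remainder: (14442/361)z² - (144420/361)z + 303282/361. Dividing through by 14442/361 gives the monic gcd z² - 10z + 21.

z² - 10z + 21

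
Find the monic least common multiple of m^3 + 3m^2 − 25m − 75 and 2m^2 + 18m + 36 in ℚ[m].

Apply the Euclidean algorithm:
  m^3 + 3m^2 − 25m − 75 = ((1/2)m − 3)(2m^2 + 18m + 36) + (11m + 33)
  2m^2 + 18m + 36 = ((2/11)m + 12/11)(11m + 33) + (0)
Last nonzero remainder: 11m + 33. Dividing through by 11 gives the monic gcd m + 3.
Then lcm(f, g) = f·g / gcd(f, g); expanding and making the result monic gives the answer.

m^4 + 9m^3 − 7m^2 − 225m − 450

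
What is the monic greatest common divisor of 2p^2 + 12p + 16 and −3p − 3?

Euclidean algorithm in ℚ[p]:
  2p^2 + 12p + 16 = (−(2/3)p − 10/3)(−3p − 3) + (6)
  −3p − 3 = (−(1/2)p − 1/2)(6) + (0)
The last nonzero remainder is the constant 6, so the polynomials are coprime and gcd = 1.

1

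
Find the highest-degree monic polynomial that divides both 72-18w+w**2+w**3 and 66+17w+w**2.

Repeated division with remainder:
  w**3+w**2-18w+72 = (w-16)(w**2+17w+66) + (188w+1128)
  w**2+17w+66 = ((1/188)w+11/188)(188w+1128) + (0)
Last nonzero remainder: 188w+1128. Dividing through by 188 gives the monic gcd w+6.

6+w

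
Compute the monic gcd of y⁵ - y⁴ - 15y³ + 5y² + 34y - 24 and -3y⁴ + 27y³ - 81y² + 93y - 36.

By polynomial division,
  y⁵ - y⁴ - 15y³ + 5y² + 34y - 24 = (-(1/3)y - 8/3)(-3y⁴ + 27y³ - 81y² + 93y - 36) + (30y³ - 180y² + 270y - 120)
  -3y⁴ + 27y³ - 81y² + 93y - 36 = (-(1/10)y + 3/10)(30y³ - 180y² + 270y - 120) + (0)
Last nonzero remainder: 30y³ - 180y² + 270y - 120. Dividing through by 30 gives the monic gcd y³ - 6y² + 9y - 4.

y³ - 6y² + 9y - 4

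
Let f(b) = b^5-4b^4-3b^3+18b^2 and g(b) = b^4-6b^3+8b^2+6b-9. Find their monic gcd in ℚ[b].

b^2-6b+9

Apply the Euclidean algorithm:
  b^5-4b^4-3b^3+18b^2 = (b+2)(b^4-6b^3+8b^2+6b-9) + (b^3-4b^2-3b+18)
  b^4-6b^3+8b^2+6b-9 = (b-2)(b^3-4b^2-3b+18) + (3b^2-18b+27)
  b^3-4b^2-3b+18 = ((1/3)b+2/3)(3b^2-18b+27) + (0)
Last nonzero remainder: 3b^2-18b+27. Dividing through by 3 gives the monic gcd b^2-6b+9.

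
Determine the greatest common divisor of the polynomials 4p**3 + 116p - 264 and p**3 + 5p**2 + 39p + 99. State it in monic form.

Repeated division with remainder:
  4p**3 + 116p - 264 = (4)(p**3 + 5p**2 + 39p + 99) + (-20p**2 - 40p - 660)
  p**3 + 5p**2 + 39p + 99 = (-(1/20)p - 3/20)(-20p**2 - 40p - 660) + (0)
Last nonzero remainder: -20p**2 - 40p - 660. Dividing through by -20 gives the monic gcd p**2 + 2p + 33.

p**2 + 2p + 33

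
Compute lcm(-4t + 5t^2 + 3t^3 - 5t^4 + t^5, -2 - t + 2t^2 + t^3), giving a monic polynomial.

-8t + 6t^2 + 11t^3 - 7t^4 - 3t^5 + t^6

Apply the Euclidean algorithm:
  t^5 - 5t^4 + 3t^3 + 5t^2 - 4t = (t^2 - 7t + 18)(t^3 + 2t^2 - t - 2) + (-36t^2 + 36)
  t^3 + 2t^2 - t - 2 = (-(1/36)t - 1/18)(-36t^2 + 36) + (0)
Last nonzero remainder: -36t^2 + 36. Dividing through by -36 gives the monic gcd t^2 - 1.
Then lcm(f, g) = f·g / gcd(f, g); expanding and making the result monic gives the answer.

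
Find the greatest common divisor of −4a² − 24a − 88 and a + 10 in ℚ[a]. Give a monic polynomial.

By polynomial division,
  −4a² − 24a − 88 = (−4a + 16)(a + 10) + (−248)
  a + 10 = (−(1/248)a − 5/124)(−248) + (0)
The last nonzero remainder is the constant −248, so the polynomials are coprime and gcd = 1.

1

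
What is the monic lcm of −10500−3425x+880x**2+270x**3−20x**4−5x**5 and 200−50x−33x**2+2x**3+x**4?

−21000−550x+5915x**2+697x**3−378x**4−52x**5+7x**6+x**7

By polynomial division,
  −5x**5−20x**4+270x**3+880x**2−3425x−10500 = (−5x−10)(x**4+2x**3−33x**2−50x+200) + (125x**3+300x**2−2925x−8500)
  x**4+2x**3−33x**2−50x+200 = ((1/125)x−2/625)(125x**3+300x**2−2925x−8500) + (−(216/25)x**2+(216/25)x+864/5)
  125x**3+300x**2−2925x−8500 = (−(3125/216)x−10625/216)(−(216/25)x**2+(216/25)x+864/5) + (0)
Last nonzero remainder: −(216/25)x**2+(216/25)x+864/5. Dividing through by −216/25 gives the monic gcd x**2−x−20.
Then lcm(f, g) = f·g / gcd(f, g); expanding and making the result monic gives the answer.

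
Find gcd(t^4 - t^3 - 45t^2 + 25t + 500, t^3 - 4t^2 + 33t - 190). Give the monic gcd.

t - 5

Apply the Euclidean algorithm:
  t^4 - t^3 - 45t^2 + 25t + 500 = (t + 3)(t^3 - 4t^2 + 33t - 190) + (-66t^2 + 116t + 1070)
  t^3 - 4t^2 + 33t - 190 = (-(1/66)t + 37/1089)(-66t^2 + 116t + 1070) + ((49300/1089)t - 246500/1089)
  -66t^2 + 116t + 1070 = (-(35937/24650)t - 116523/24650)((49300/1089)t - 246500/1089) + (0)
Last nonzero remainder: (49300/1089)t - 246500/1089. Dividing through by 49300/1089 gives the monic gcd t - 5.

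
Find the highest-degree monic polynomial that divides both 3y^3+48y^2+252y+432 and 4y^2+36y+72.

Repeated division with remainder:
  3y^3+48y^2+252y+432 = ((3/4)y+21/4)(4y^2+36y+72) + (9y+54)
  4y^2+36y+72 = ((4/9)y+4/3)(9y+54) + (0)
Last nonzero remainder: 9y+54. Dividing through by 9 gives the monic gcd y+6.

y+6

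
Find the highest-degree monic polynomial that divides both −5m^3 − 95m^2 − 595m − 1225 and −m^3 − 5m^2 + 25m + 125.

By polynomial division,
  −5m^3 − 95m^2 − 595m − 1225 = (5)(−m^3 − 5m^2 + 25m + 125) + (−70m^2 − 720m − 1850)
  −m^3 − 5m^2 + 25m + 125 = ((1/70)m − 37/490)(−70m^2 − 720m − 1850) + (−(144/49)m − 720/49)
  −70m^2 − 720m − 1850 = ((1715/72)m + 9065/72)(−(144/49)m − 720/49) + (0)
Last nonzero remainder: −(144/49)m − 720/49. Dividing through by −144/49 gives the monic gcd m + 5.

m + 5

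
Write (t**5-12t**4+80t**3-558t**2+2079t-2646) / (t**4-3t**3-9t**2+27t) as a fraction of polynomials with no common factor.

Repeated division with remainder:
  t**5-12t**4+80t**3-558t**2+2079t-2646 = (t-9)(t**4-3t**3-9t**2+27t) + (62t**3-666t**2+2322t-2646)
  t**4-3t**3-9t**2+27t = ((1/62)t+120/961)(62t**3-666t**2+2322t-2646) + ((35280/961)t**2-(211680/961)t+317520/961)
  62t**3-666t**2+2322t-2646 = ((29791/17640)t-961/120)((35280/961)t**2-(211680/961)t+317520/961) + (0)
Last nonzero remainder: (35280/961)t**2-(211680/961)t+317520/961. Dividing through by 35280/961 gives the monic gcd t**2-6t+9.
Cancel t**2-6t+9 from numerator and denominator to get the reduced form.

(t**3-6t**2+35t-294)/(t**2+3t)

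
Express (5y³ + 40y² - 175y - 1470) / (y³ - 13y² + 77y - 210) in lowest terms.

Euclidean algorithm in ℚ[y]:
  5y³ + 40y² - 175y - 1470 = (5)(y³ - 13y² + 77y - 210) + (105y² - 560y - 420)
  y³ - 13y² + 77y - 210 = ((1/105)y - 23/315)(105y² - 560y - 420) + ((361/9)y - 722/3)
  105y² - 560y - 420 = ((945/361)y + 630/361)((361/9)y - 722/3) + (0)
Last nonzero remainder: (361/9)y - 722/3. Dividing through by 361/9 gives the monic gcd y - 6.
Cancel y - 6 from numerator and denominator to get the reduced form.

(5y² + 70y + 245)/(y² - 7y + 35)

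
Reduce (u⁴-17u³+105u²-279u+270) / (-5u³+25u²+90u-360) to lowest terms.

Repeated division with remainder:
  u⁴-17u³+105u²-279u+270 = (-(1/5)u+12/5)(-5u³+25u²+90u-360) + (63u²-567u+1134)
  -5u³+25u²+90u-360 = (-(5/63)u-20/63)(63u²-567u+1134) + (0)
Last nonzero remainder: 63u²-567u+1134. Dividing through by 63 gives the monic gcd u²-9u+18.
Cancel u²-9u+18 from numerator and denominator to get the reduced form.

(-u²+8u-15)/(5u+20)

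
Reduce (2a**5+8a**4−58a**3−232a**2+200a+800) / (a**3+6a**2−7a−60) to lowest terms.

Repeated division with remainder:
  2a**5+8a**4−58a**3−232a**2+200a+800 = (2a**2−4a−20)(a**3+6a**2−7a−60) + (−20a**2−180a−400)
  a**3+6a**2−7a−60 = (−(1/20)a+3/20)(−20a**2−180a−400) + (0)
Last nonzero remainder: −20a**2−180a−400. Dividing through by −20 gives the monic gcd a**2+9a+20.
Cancel a**2+9a+20 from numerator and denominator to get the reduced form.

(2a**3−10a**2−8a+40)/(a−3)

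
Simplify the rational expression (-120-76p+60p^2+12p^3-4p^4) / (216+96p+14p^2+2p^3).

(-20-6p+12p^2-2p^3)/(36+4p+p^2)

By polynomial division,
  -4p^4+12p^3+60p^2-76p-120 = (-2p+20)(2p^3+14p^2+96p+216) + (-28p^2-1564p-4440)
  2p^3+14p^2+96p+216 = (-(1/14)p+171/49)(-28p^2-1564p-4440) + ((256608/49)p+769824/49)
  -28p^2-1564p-4440 = (-(343/64152)p-9065/32076)((256608/49)p+769824/49) + (0)
Last nonzero remainder: (256608/49)p+769824/49. Dividing through by 256608/49 gives the monic gcd p+3.
Cancel p+3 from numerator and denominator to get the reduced form.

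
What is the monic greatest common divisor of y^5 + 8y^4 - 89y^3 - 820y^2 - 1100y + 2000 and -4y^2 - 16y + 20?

Euclidean algorithm in ℚ[y]:
  y^5 + 8y^4 - 89y^3 - 820y^2 - 1100y + 2000 = (-(1/4)y^3 - y^2 + 25y + 100)(-4y^2 - 16y + 20) + (0)
Last nonzero remainder: -4y^2 - 16y + 20. Dividing through by -4 gives the monic gcd y^2 + 4y - 5.

y^2 + 4y - 5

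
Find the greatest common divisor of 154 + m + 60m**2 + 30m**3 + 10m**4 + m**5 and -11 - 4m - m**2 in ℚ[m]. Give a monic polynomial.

Euclidean algorithm in ℚ[m]:
  m**5 + 10m**4 + 30m**3 + 60m**2 + m + 154 = (-m**3 - 6m**2 + 5m - 14)(-m**2 - 4m - 11) + (0)
Last nonzero remainder: -m**2 - 4m - 11. Dividing through by -1 gives the monic gcd m**2 + 4m + 11.

11 + 4m + m**2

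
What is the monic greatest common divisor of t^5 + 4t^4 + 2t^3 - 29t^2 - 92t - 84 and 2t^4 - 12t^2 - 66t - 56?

Repeated division with remainder:
  t^5 + 4t^4 + 2t^3 - 29t^2 - 92t - 84 = ((1/2)t + 2)(2t^4 - 12t^2 - 66t - 56) + (8t^3 + 28t^2 + 68t + 28)
  2t^4 - 12t^2 - 66t - 56 = ((1/4)t - 7/8)(8t^3 + 28t^2 + 68t + 28) + (-(9/2)t^2 - (27/2)t - 63/2)
  8t^3 + 28t^2 + 68t + 28 = (-(16/9)t - 8/9)(-(9/2)t^2 - (27/2)t - 63/2) + (0)
Last nonzero remainder: -(9/2)t^2 - (27/2)t - 63/2. Dividing through by -9/2 gives the monic gcd t^2 + 3t + 7.

t^2 + 3t + 7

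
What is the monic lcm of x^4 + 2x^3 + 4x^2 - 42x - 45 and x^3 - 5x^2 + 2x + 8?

x^6 - 4x^5 - 50x^3 + 239x^2 - 66x - 360

By polynomial division,
  x^4 + 2x^3 + 4x^2 - 42x - 45 = (x + 7)(x^3 - 5x^2 + 2x + 8) + (37x^2 - 64x - 101)
  x^3 - 5x^2 + 2x + 8 = ((1/37)x - 121/1369)(37x^2 - 64x - 101) + (-(1269/1369)x - 1269/1369)
  37x^2 - 64x - 101 = (-(50653/1269)x + 138269/1269)(-(1269/1369)x - 1269/1369) + (0)
Last nonzero remainder: -(1269/1369)x - 1269/1369. Dividing through by -1269/1369 gives the monic gcd x + 1.
Then lcm(f, g) = f·g / gcd(f, g); expanding and making the result monic gives the answer.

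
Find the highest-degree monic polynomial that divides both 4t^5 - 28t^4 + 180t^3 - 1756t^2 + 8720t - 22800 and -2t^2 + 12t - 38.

By polynomial division,
  4t^5 - 28t^4 + 180t^3 - 1756t^2 + 8720t - 22800 = (-2t^3 + 2t^2 - 40t + 600)(-2t^2 + 12t - 38) + (0)
Last nonzero remainder: -2t^2 + 12t - 38. Dividing through by -2 gives the monic gcd t^2 - 6t + 19.

t^2 - 6t + 19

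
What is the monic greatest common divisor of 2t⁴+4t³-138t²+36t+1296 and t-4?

By polynomial division,
  2t⁴+4t³-138t²+36t+1296 = (2t³+12t²-90t-324)(t-4) + (0)
The last nonzero remainder t-4 is already monic.

t-4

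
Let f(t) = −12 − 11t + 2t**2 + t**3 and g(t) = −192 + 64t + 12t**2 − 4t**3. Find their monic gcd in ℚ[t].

Apply the Euclidean algorithm:
  t**3 + 2t**2 − 11t − 12 = (−1/4)(−4t**3 + 12t**2 + 64t − 192) + (5t**2 + 5t − 60)
  −4t**3 + 12t**2 + 64t − 192 = (−(4/5)t + 16/5)(5t**2 + 5t − 60) + (0)
Last nonzero remainder: 5t**2 + 5t − 60. Dividing through by 5 gives the monic gcd t**2 + t − 12.

−12 + t + t**2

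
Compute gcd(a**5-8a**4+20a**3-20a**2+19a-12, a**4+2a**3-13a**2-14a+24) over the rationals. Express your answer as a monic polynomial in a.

Apply the Euclidean algorithm:
  a**5-8a**4+20a**3-20a**2+19a-12 = (a-10)(a**4+2a**3-13a**2-14a+24) + (53a**3-136a**2-145a+228)
  a**4+2a**3-13a**2-14a+24 = ((1/53)a+242/2809)(53a**3-136a**2-145a+228) + ((4080/2809)a**2-(16320/2809)a+12240/2809)
  53a**3-136a**2-145a+228 = ((148877/4080)a+53371/1020)((4080/2809)a**2-(16320/2809)a+12240/2809) + (0)
Last nonzero remainder: (4080/2809)a**2-(16320/2809)a+12240/2809. Dividing through by 4080/2809 gives the monic gcd a**2-4a+3.

a**2-4a+3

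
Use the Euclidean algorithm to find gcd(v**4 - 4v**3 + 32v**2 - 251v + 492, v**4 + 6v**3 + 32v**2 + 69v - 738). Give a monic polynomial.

v**3 + 32v - 123

By polynomial division,
  v**4 - 4v**3 + 32v**2 - 251v + 492 = (v**4 + 6v**3 + 32v**2 + 69v - 738) + (-10v**3 - 320v + 1230)
  v**4 + 6v**3 + 32v**2 + 69v - 738 = (-(1/10)v - 3/5)(-10v**3 - 320v + 1230) + (0)
Last nonzero remainder: -10v**3 - 320v + 1230. Dividing through by -10 gives the monic gcd v**3 + 32v - 123.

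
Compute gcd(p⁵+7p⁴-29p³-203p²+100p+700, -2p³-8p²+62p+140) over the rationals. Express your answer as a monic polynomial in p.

p³+4p²-31p-70

Apply the Euclidean algorithm:
  p⁵+7p⁴-29p³-203p²+100p+700 = (-(1/2)p²-(3/2)p+5)(-2p³-8p²+62p+140) + (0)
Last nonzero remainder: -2p³-8p²+62p+140. Dividing through by -2 gives the monic gcd p³+4p²-31p-70.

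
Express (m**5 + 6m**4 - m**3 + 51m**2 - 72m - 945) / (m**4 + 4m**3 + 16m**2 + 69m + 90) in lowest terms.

(m**2 + 4m - 21)/(m + 2)

By polynomial division,
  m**5 + 6m**4 - m**3 + 51m**2 - 72m - 945 = (m + 2)(m**4 + 4m**3 + 16m**2 + 69m + 90) + (-25m**3 - 50m**2 - 300m - 1125)
  m**4 + 4m**3 + 16m**2 + 69m + 90 = (-(1/25)m - 2/25)(-25m**3 - 50m**2 - 300m - 1125) + (0)
Last nonzero remainder: -25m**3 - 50m**2 - 300m - 1125. Dividing through by -25 gives the monic gcd m**3 + 2m**2 + 12m + 45.
Cancel m**3 + 2m**2 + 12m + 45 from numerator and denominator to get the reduced form.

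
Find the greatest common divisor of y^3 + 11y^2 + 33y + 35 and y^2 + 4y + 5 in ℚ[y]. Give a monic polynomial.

y^2 + 4y + 5

Repeated division with remainder:
  y^3 + 11y^2 + 33y + 35 = (y + 7)(y^2 + 4y + 5) + (0)
The last nonzero remainder y^2 + 4y + 5 is already monic.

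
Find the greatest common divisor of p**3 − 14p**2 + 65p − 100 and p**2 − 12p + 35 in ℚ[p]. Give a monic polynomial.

p − 5

By polynomial division,
  p**3 − 14p**2 + 65p − 100 = (p − 2)(p**2 − 12p + 35) + (6p − 30)
  p**2 − 12p + 35 = ((1/6)p − 7/6)(6p − 30) + (0)
Last nonzero remainder: 6p − 30. Dividing through by 6 gives the monic gcd p − 5.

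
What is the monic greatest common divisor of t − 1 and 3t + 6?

By polynomial division,
  t − 1 = (1/3)(3t + 6) + (−3)
  3t + 6 = (−t − 2)(−3) + (0)
The last nonzero remainder is the constant −3, so the polynomials are coprime and gcd = 1.

1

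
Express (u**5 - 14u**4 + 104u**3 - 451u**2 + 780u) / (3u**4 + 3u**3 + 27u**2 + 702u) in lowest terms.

(u**2 - 9u + 20)/(3u + 18)

Euclidean algorithm in ℚ[u]:
  u**5 - 14u**4 + 104u**3 - 451u**2 + 780u = ((1/3)u - 5)(3u**4 + 3u**3 + 27u**2 + 702u) + (110u**3 - 550u**2 + 4290u)
  3u**4 + 3u**3 + 27u**2 + 702u = ((3/110)u + 9/55)(110u**3 - 550u**2 + 4290u) + (0)
Last nonzero remainder: 110u**3 - 550u**2 + 4290u. Dividing through by 110 gives the monic gcd u**3 - 5u**2 + 39u.
Cancel u**3 - 5u**2 + 39u from numerator and denominator to get the reduced form.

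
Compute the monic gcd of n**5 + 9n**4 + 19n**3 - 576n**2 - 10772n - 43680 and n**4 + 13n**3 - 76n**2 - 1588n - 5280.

n**2 + 14n + 48

Repeated division with remainder:
  n**5 + 9n**4 + 19n**3 - 576n**2 - 10772n - 43680 = (n - 4)(n**4 + 13n**3 - 76n**2 - 1588n - 5280) + (147n**3 + 708n**2 - 11844n - 64800)
  n**4 + 13n**3 - 76n**2 - 1588n - 5280 = ((1/147)n + 401/7203)(147n**3 + 708n**2 - 11844n - 64800) + (-(83660/2401)n**2 - (167320/343)n - 4015680/2401)
  147n**3 + 708n**2 - 11844n - 64800 = (-(352947/83660)n + 324135/8366)(-(83660/2401)n**2 - (167320/343)n - 4015680/2401) + (0)
Last nonzero remainder: -(83660/2401)n**2 - (167320/343)n - 4015680/2401. Dividing through by -83660/2401 gives the monic gcd n**2 + 14n + 48.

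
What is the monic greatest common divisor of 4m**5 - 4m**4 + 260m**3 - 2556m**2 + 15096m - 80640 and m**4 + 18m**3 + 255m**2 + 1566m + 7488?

m**2 + 9m + 96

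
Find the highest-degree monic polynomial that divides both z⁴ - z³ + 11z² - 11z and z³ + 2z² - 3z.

z² - z

Apply the Euclidean algorithm:
  z⁴ - z³ + 11z² - 11z = (z - 3)(z³ + 2z² - 3z) + (20z² - 20z)
  z³ + 2z² - 3z = ((1/20)z + 3/20)(20z² - 20z) + (0)
Last nonzero remainder: 20z² - 20z. Dividing through by 20 gives the monic gcd z² - z.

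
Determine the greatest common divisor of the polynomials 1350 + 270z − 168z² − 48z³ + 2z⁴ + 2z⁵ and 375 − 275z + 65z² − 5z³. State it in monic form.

By polynomial division,
  2z⁵ + 2z⁴ − 48z³ − 168z² + 270z + 1350 = (−(2/5)z² − (28/5)z − 206/5)(−5z³ + 65z² − 275z + 375) + (1120z² − 8960z + 16800)
  −5z³ + 65z² − 275z + 375 = (−(1/224)z + 5/224)(1120z² − 8960z + 16800) + (0)
Last nonzero remainder: 1120z² − 8960z + 16800. Dividing through by 1120 gives the monic gcd z² − 8z + 15.

15 − 8z + z²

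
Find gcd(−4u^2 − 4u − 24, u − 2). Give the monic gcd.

1

Apply the Euclidean algorithm:
  −4u^2 − 4u − 24 = (−4u − 12)(u − 2) + (−48)
  u − 2 = (−(1/48)u + 1/24)(−48) + (0)
The last nonzero remainder is the constant −48, so the polynomials are coprime and gcd = 1.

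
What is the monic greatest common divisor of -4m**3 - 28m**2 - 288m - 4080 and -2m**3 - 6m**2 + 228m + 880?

m + 10

Euclidean algorithm in ℚ[m]:
  -4m**3 - 28m**2 - 288m - 4080 = (2)(-2m**3 - 6m**2 + 228m + 880) + (-16m**2 - 744m - 5840)
  -2m**3 - 6m**2 + 228m + 880 = ((1/8)m - 87/16)(-16m**2 - 744m - 5840) + (-(6175/2)m - 30875)
  -16m**2 - 744m - 5840 = ((32/6175)m + 1168/6175)(-(6175/2)m - 30875) + (0)
Last nonzero remainder: -(6175/2)m - 30875. Dividing through by -6175/2 gives the monic gcd m + 10.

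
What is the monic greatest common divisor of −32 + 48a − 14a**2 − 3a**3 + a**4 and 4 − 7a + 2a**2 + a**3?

By polynomial division,
  a**4 − 3a**3 − 14a**2 + 48a − 32 = (a − 5)(a**3 + 2a**2 − 7a + 4) + (3a**2 + 9a − 12)
  a**3 + 2a**2 − 7a + 4 = ((1/3)a − 1/3)(3a**2 + 9a − 12) + (0)
Last nonzero remainder: 3a**2 + 9a − 12. Dividing through by 3 gives the monic gcd a**2 + 3a − 4.

−4 + 3a + a**2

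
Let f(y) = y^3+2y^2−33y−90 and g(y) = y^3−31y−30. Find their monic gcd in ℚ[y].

y^2−y−30

Repeated division with remainder:
  y^3+2y^2−33y−90 = (y^3−31y−30) + (2y^2−2y−60)
  y^3−31y−30 = ((1/2)y+1/2)(2y^2−2y−60) + (0)
Last nonzero remainder: 2y^2−2y−60. Dividing through by 2 gives the monic gcd y^2−y−30.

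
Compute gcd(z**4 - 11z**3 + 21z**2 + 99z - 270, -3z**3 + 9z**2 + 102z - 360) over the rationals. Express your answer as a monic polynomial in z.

z - 5

Repeated division with remainder:
  z**4 - 11z**3 + 21z**2 + 99z - 270 = (-(1/3)z + 8/3)(-3z**3 + 9z**2 + 102z - 360) + (31z**2 - 293z + 690)
  -3z**3 + 9z**2 + 102z - 360 = (-(3/31)z - 600/961)(31z**2 - 293z + 690) + (-(13608/961)z + 68040/961)
  31z**2 - 293z + 690 = (-(29791/13608)z + 22103/2268)(-(13608/961)z + 68040/961) + (0)
Last nonzero remainder: -(13608/961)z + 68040/961. Dividing through by -13608/961 gives the monic gcd z - 5.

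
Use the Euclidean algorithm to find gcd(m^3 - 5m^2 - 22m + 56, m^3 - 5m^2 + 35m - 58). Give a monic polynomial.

m - 2

By polynomial division,
  m^3 - 5m^2 - 22m + 56 = (m^3 - 5m^2 + 35m - 58) + (-57m + 114)
  m^3 - 5m^2 + 35m - 58 = (-(1/57)m^2 + (1/19)m - 29/57)(-57m + 114) + (0)
Last nonzero remainder: -57m + 114. Dividing through by -57 gives the monic gcd m - 2.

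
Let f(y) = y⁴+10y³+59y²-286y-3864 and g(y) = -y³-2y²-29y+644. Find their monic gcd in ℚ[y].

y²+9y+92

Repeated division with remainder:
  y⁴+10y³+59y²-286y-3864 = (-y-8)(-y³-2y²-29y+644) + (14y²+126y+1288)
  -y³-2y²-29y+644 = (-(1/14)y+1/2)(14y²+126y+1288) + (0)
Last nonzero remainder: 14y²+126y+1288. Dividing through by 14 gives the monic gcd y²+9y+92.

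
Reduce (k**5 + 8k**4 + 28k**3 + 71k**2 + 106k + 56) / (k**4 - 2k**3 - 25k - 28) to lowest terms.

(k**2 + 6k + 8)/(k - 4)

Apply the Euclidean algorithm:
  k**5 + 8k**4 + 28k**3 + 71k**2 + 106k + 56 = (k + 10)(k**4 - 2k**3 - 25k - 28) + (48k**3 + 96k**2 + 384k + 336)
  k**4 - 2k**3 - 25k - 28 = ((1/48)k - 1/12)(48k**3 + 96k**2 + 384k + 336) + (0)
Last nonzero remainder: 48k**3 + 96k**2 + 384k + 336. Dividing through by 48 gives the monic gcd k**3 + 2k**2 + 8k + 7.
Cancel k**3 + 2k**2 + 8k + 7 from numerator and denominator to get the reduced form.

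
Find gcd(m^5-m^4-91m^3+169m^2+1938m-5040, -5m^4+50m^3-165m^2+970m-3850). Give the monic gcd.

m^2-12m+35

Repeated division with remainder:
  m^5-m^4-91m^3+169m^2+1938m-5040 = (-(1/5)m-9/5)(-5m^4+50m^3-165m^2+970m-3850) + (-34m^3+66m^2+2914m-11970)
  -5m^4+50m^3-165m^2+970m-3850 = ((5/34)m-685/578)(-34m^3+66m^2+2914m-11970) + (-(148925/289)m^2+(1787100/289)m-5212375/289)
  -34m^3+66m^2+2914m-11970 = ((9826/148925)m+98838/148925)(-(148925/289)m^2+(1787100/289)m-5212375/289) + (0)
Last nonzero remainder: -(148925/289)m^2+(1787100/289)m-5212375/289. Dividing through by -148925/289 gives the monic gcd m^2-12m+35.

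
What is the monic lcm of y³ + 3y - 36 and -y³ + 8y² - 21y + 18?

Euclidean algorithm in ℚ[y]:
  y³ + 3y - 36 = (-1)(-y³ + 8y² - 21y + 18) + (8y² - 18y - 18)
  -y³ + 8y² - 21y + 18 = (-(1/8)y + 23/32)(8y² - 18y - 18) + (-(165/16)y + 495/16)
  8y² - 18y - 18 = (-(128/165)y - 32/55)(-(165/16)y + 495/16) + (0)
Last nonzero remainder: -(165/16)y + 495/16. Dividing through by -165/16 gives the monic gcd y - 3.
Then lcm(f, g) = f·g / gcd(f, g); expanding and making the result monic gives the answer.

y⁵ - 5y⁴ + 9y³ - 51y² + 198y - 216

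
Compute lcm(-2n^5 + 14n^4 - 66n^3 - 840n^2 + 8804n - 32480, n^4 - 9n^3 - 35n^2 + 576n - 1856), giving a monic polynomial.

n^6 - 15n^5 + 89n^4 + 156n^3 - 7762n^2 + 51456n - 129920

By polynomial division,
  -2n^5 + 14n^4 - 66n^3 - 840n^2 + 8804n - 32480 = (-2n - 4)(n^4 - 9n^3 - 35n^2 + 576n - 1856) + (-172n^3 + 172n^2 + 7396n - 39904)
  n^4 - 9n^3 - 35n^2 + 576n - 1856 = (-(1/172)n + 2/43)(-172n^3 + 172n^2 + 7396n - 39904) + (0)
Last nonzero remainder: -172n^3 + 172n^2 + 7396n - 39904. Dividing through by -172 gives the monic gcd n^3 - n^2 - 43n + 232.
Then lcm(f, g) = f·g / gcd(f, g); expanding and making the result monic gives the answer.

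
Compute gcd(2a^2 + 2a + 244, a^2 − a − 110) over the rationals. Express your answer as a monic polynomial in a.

Euclidean algorithm in ℚ[a]:
  2a^2 + 2a + 244 = (2)(a^2 − a − 110) + (4a + 464)
  a^2 − a − 110 = ((1/4)a − 117/4)(4a + 464) + (13462)
  4a + 464 = ((2/6731)a + 232/6731)(13462) + (0)
The last nonzero remainder is the constant 13462, so the polynomials are coprime and gcd = 1.

1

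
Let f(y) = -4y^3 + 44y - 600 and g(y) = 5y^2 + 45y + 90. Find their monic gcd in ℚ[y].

Euclidean algorithm in ℚ[y]:
  -4y^3 + 44y - 600 = (-(4/5)y + 36/5)(5y^2 + 45y + 90) + (-208y - 1248)
  5y^2 + 45y + 90 = (-(5/208)y - 15/208)(-208y - 1248) + (0)
Last nonzero remainder: -208y - 1248. Dividing through by -208 gives the monic gcd y + 6.

y + 6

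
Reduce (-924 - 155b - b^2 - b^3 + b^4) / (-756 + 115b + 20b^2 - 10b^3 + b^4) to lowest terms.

(33 + 2b + b^2)/(27 - 7b + b^2)

Repeated division with remainder:
  b^4 - b^3 - b^2 - 155b - 924 = (b^4 - 10b^3 + 20b^2 + 115b - 756) + (9b^3 - 21b^2 - 270b - 168)
  b^4 - 10b^3 + 20b^2 + 115b - 756 = ((1/9)b - 23/27)(9b^3 - 21b^2 - 270b - 168) + ((289/9)b^2 - (289/3)b - 8092/9)
  9b^3 - 21b^2 - 270b - 168 = ((81/289)b + 54/289)((289/9)b^2 - (289/3)b - 8092/9) + (0)
Last nonzero remainder: (289/9)b^2 - (289/3)b - 8092/9. Dividing through by 289/9 gives the monic gcd b^2 - 3b - 28.
Cancel b^2 - 3b - 28 from numerator and denominator to get the reduced form.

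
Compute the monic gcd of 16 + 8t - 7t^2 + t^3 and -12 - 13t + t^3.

Apply the Euclidean algorithm:
  t^3 - 7t^2 + 8t + 16 = (t^3 - 13t - 12) + (-7t^2 + 21t + 28)
  t^3 - 13t - 12 = (-(1/7)t - 3/7)(-7t^2 + 21t + 28) + (0)
Last nonzero remainder: -7t^2 + 21t + 28. Dividing through by -7 gives the monic gcd t^2 - 3t - 4.

-4 - 3t + t^2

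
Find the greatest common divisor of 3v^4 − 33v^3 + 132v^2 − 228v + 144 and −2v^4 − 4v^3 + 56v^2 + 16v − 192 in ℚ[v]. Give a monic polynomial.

v^2 − 6v + 8

Apply the Euclidean algorithm:
  3v^4 − 33v^3 + 132v^2 − 228v + 144 = (−3/2)(−2v^4 − 4v^3 + 56v^2 + 16v − 192) + (−39v^3 + 216v^2 − 204v − 144)
  −2v^4 − 4v^3 + 56v^2 + 16v − 192 = ((2/39)v + 196/507)(−39v^3 + 216v^2 − 204v − 144) + (−(2880/169)v^2 + (17280/169)v − 23040/169)
  −39v^3 + 216v^2 − 204v − 144 = ((2197/960)v + 169/160)(−(2880/169)v^2 + (17280/169)v − 23040/169) + (0)
Last nonzero remainder: −(2880/169)v^2 + (17280/169)v − 23040/169. Dividing through by −2880/169 gives the monic gcd v^2 − 6v + 8.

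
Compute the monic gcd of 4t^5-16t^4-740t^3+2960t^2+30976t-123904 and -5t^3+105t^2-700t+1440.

t^2-12t+32

Apply the Euclidean algorithm:
  4t^5-16t^4-740t^3+2960t^2+30976t-123904 = (-(4/5)t^2-(68/5)t-128/5)(-5t^3+105t^2-700t+1440) + (-2720t^2+32640t-87040)
  -5t^3+105t^2-700t+1440 = ((1/544)t-9/544)(-2720t^2+32640t-87040) + (0)
Last nonzero remainder: -2720t^2+32640t-87040. Dividing through by -2720 gives the monic gcd t^2-12t+32.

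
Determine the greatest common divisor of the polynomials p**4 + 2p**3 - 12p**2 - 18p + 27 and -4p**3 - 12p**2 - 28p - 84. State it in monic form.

Euclidean algorithm in ℚ[p]:
  p**4 + 2p**3 - 12p**2 - 18p + 27 = (-(1/4)p + 1/4)(-4p**3 - 12p**2 - 28p - 84) + (-16p**2 - 32p + 48)
  -4p**3 - 12p**2 - 28p - 84 = ((1/4)p + 1/4)(-16p**2 - 32p + 48) + (-32p - 96)
  -16p**2 - 32p + 48 = ((1/2)p - 1/2)(-32p - 96) + (0)
Last nonzero remainder: -32p - 96. Dividing through by -32 gives the monic gcd p + 3.

p + 3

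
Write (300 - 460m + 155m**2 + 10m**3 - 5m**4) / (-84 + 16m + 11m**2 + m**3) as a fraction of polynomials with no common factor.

(-25 + 30m - 5m**2)/(7 + m)

Euclidean algorithm in ℚ[m]:
  -5m**4 + 10m**3 + 155m**2 - 460m + 300 = (-5m + 65)(m**3 + 11m**2 + 16m - 84) + (-480m**2 - 1920m + 5760)
  m**3 + 11m**2 + 16m - 84 = (-(1/480)m - 7/480)(-480m**2 - 1920m + 5760) + (0)
Last nonzero remainder: -480m**2 - 1920m + 5760. Dividing through by -480 gives the monic gcd m**2 + 4m - 12.
Cancel m**2 + 4m - 12 from numerator and denominator to get the reduced form.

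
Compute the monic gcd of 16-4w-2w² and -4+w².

-2+w

Euclidean algorithm in ℚ[w]:
  -2w²-4w+16 = (-2)(w²-4) + (-4w+8)
  w²-4 = (-(1/4)w-1/2)(-4w+8) + (0)
Last nonzero remainder: -4w+8. Dividing through by -4 gives the monic gcd w-2.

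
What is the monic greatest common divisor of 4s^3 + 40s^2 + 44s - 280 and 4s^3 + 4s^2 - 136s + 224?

s^2 + 5s - 14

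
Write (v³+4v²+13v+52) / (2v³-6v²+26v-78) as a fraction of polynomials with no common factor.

(v+4)/(2v-6)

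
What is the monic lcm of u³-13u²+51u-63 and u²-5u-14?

Apply the Euclidean algorithm:
  u³-13u²+51u-63 = (u-8)(u²-5u-14) + (25u-175)
  u²-5u-14 = ((1/25)u+2/25)(25u-175) + (0)
Last nonzero remainder: 25u-175. Dividing through by 25 gives the monic gcd u-7.
Then lcm(f, g) = f·g / gcd(f, g); expanding and making the result monic gives the answer.

u⁴-11u³+25u²+39u-126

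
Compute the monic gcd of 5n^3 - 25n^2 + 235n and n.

Repeated division with remainder:
  5n^3 - 25n^2 + 235n = (5n^2 - 25n + 235)(n) + (0)
The last nonzero remainder n is already monic.

n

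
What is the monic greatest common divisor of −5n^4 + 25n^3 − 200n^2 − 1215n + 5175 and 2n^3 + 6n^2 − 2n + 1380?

Apply the Euclidean algorithm:
  −5n^4 + 25n^3 − 200n^2 − 1215n + 5175 = (−(5/2)n + 20)(2n^3 + 6n^2 − 2n + 1380) + (−325n^2 + 2275n − 22425)
  2n^3 + 6n^2 − 2n + 1380 = (−(2/325)n − 4/65)(−325n^2 + 2275n − 22425) + (0)
Last nonzero remainder: −325n^2 + 2275n − 22425. Dividing through by −325 gives the monic gcd n^2 − 7n + 69.

n^2 − 7n + 69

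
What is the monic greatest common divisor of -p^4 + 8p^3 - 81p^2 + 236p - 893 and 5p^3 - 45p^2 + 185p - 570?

Repeated division with remainder:
  -p^4 + 8p^3 - 81p^2 + 236p - 893 = (-(1/5)p - 1/5)(5p^3 - 45p^2 + 185p - 570) + (-53p^2 + 159p - 1007)
  5p^3 - 45p^2 + 185p - 570 = (-(5/53)p + 30/53)(-53p^2 + 159p - 1007) + (0)
Last nonzero remainder: -53p^2 + 159p - 1007. Dividing through by -53 gives the monic gcd p^2 - 3p + 19.

p^2 - 3p + 19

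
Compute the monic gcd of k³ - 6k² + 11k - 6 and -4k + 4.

k - 1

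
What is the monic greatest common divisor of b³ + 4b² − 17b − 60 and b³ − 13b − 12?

By polynomial division,
  b³ + 4b² − 17b − 60 = (b³ − 13b − 12) + (4b² − 4b − 48)
  b³ − 13b − 12 = ((1/4)b + 1/4)(4b² − 4b − 48) + (0)
Last nonzero remainder: 4b² − 4b − 48. Dividing through by 4 gives the monic gcd b² − b − 12.

b² − b − 12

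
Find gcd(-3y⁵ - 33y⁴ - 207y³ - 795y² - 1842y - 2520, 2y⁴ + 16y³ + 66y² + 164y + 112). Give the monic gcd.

y³ + 7y² + 26y + 56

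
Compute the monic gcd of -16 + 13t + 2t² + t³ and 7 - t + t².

1

Repeated division with remainder:
  t³ + 2t² + 13t - 16 = (t + 3)(t² - t + 7) + (9t - 37)
  t² - t + 7 = ((1/9)t + 28/81)(9t - 37) + (1603/81)
  9t - 37 = ((729/1603)t - 2997/1603)(1603/81) + (0)
The last nonzero remainder is the constant 1603/81, so the polynomials are coprime and gcd = 1.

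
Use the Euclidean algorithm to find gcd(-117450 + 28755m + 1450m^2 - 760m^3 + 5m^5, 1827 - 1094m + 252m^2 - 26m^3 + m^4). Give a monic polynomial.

-261 + 119m - 19m^2 + m^3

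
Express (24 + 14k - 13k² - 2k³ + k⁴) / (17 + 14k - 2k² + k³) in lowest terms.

(24 - 10k - 3k² + k³)/(17 - 3k + k²)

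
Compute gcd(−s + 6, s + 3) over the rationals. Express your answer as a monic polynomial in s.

1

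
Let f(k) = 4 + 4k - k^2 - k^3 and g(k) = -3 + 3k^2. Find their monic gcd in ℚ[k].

By polynomial division,
  -k^3 - k^2 + 4k + 4 = (-(1/3)k - 1/3)(3k^2 - 3) + (3k + 3)
  3k^2 - 3 = (k - 1)(3k + 3) + (0)
Last nonzero remainder: 3k + 3. Dividing through by 3 gives the monic gcd k + 1.

1 + k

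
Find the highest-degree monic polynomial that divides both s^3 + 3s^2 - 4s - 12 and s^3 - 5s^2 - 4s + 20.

Euclidean algorithm in ℚ[s]:
  s^3 + 3s^2 - 4s - 12 = (s^3 - 5s^2 - 4s + 20) + (8s^2 - 32)
  s^3 - 5s^2 - 4s + 20 = ((1/8)s - 5/8)(8s^2 - 32) + (0)
Last nonzero remainder: 8s^2 - 32. Dividing through by 8 gives the monic gcd s^2 - 4.

s^2 - 4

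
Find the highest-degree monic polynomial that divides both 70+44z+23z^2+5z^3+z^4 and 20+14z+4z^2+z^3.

Apply the Euclidean algorithm:
  z^4+5z^3+23z^2+44z+70 = (z+1)(z^3+4z^2+14z+20) + (5z^2+10z+50)
  z^3+4z^2+14z+20 = ((1/5)z+2/5)(5z^2+10z+50) + (0)
Last nonzero remainder: 5z^2+10z+50. Dividing through by 5 gives the monic gcd z^2+2z+10.

10+2z+z^2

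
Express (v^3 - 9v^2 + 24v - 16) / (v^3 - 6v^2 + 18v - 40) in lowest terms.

(v^2 - 5v + 4)/(v^2 - 2v + 10)

Apply the Euclidean algorithm:
  v^3 - 9v^2 + 24v - 16 = (v^3 - 6v^2 + 18v - 40) + (-3v^2 + 6v + 24)
  v^3 - 6v^2 + 18v - 40 = (-(1/3)v + 4/3)(-3v^2 + 6v + 24) + (18v - 72)
  -3v^2 + 6v + 24 = (-(1/6)v - 1/3)(18v - 72) + (0)
Last nonzero remainder: 18v - 72. Dividing through by 18 gives the monic gcd v - 4.
Cancel v - 4 from numerator and denominator to get the reduced form.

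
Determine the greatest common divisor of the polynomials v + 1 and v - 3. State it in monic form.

Apply the Euclidean algorithm:
  v + 1 = (v - 3) + (4)
  v - 3 = ((1/4)v - 3/4)(4) + (0)
The last nonzero remainder is the constant 4, so the polynomials are coprime and gcd = 1.

1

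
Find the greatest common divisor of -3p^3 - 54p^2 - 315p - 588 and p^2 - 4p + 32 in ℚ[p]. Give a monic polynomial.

1

By polynomial division,
  -3p^3 - 54p^2 - 315p - 588 = (-3p - 66)(p^2 - 4p + 32) + (-483p + 1524)
  p^2 - 4p + 32 = (-(1/483)p + 136/77763)(-483p + 1524) + (760384/25921)
  -483p + 1524 = (-(12519843/760384)p + 9875901/190096)(760384/25921) + (0)
The last nonzero remainder is the constant 760384/25921, so the polynomials are coprime and gcd = 1.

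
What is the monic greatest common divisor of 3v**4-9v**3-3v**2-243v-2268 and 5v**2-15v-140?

v**2-3v-28

Euclidean algorithm in ℚ[v]:
  3v**4-9v**3-3v**2-243v-2268 = ((3/5)v**2+81/5)(5v**2-15v-140) + (0)
Last nonzero remainder: 5v**2-15v-140. Dividing through by 5 gives the monic gcd v**2-3v-28.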